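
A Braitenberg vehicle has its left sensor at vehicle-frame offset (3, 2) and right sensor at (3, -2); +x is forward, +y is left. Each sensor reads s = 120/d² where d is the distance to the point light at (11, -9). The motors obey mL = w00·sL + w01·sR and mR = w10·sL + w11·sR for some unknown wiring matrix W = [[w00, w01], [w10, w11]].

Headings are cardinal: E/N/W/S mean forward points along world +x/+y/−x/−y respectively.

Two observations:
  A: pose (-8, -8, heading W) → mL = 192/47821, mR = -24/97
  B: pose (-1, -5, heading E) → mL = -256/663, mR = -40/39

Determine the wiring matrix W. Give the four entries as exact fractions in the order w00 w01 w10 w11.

1 -1 -1 0

obs A: pose=(-8,-8,W) → sL=24/97, sR=120/493, mL=192/47821, mR=-24/97
obs B: pose=(-1,-5,E) → sL=40/39, sR=24/17, mL=-256/663, mR=-40/39
sensor matrix S = [[24/97, 120/493], [40/39, 24/17]]; det S = 61952/621673
solve [mL_A; mL_B] = S·[w00; w01] and [mR_A; mR_B] = S·[w10; w11]:
  w00 = 1, w01 = -1, w10 = -1, w11 = 0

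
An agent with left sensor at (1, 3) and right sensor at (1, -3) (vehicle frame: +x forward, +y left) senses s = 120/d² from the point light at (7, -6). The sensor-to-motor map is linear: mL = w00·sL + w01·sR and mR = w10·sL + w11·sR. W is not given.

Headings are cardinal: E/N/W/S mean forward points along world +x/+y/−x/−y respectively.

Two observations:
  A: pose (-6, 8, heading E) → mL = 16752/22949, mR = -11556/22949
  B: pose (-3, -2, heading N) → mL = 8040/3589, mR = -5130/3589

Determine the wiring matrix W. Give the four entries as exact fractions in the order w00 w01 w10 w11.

1 1 -1 -1/2

obs A: pose=(-6,8,E) → sL=120/433, sR=24/53, mL=16752/22949, mR=-11556/22949
obs B: pose=(-3,-2,N) → sL=60/97, sR=60/37, mL=8040/3589, mR=-5130/3589
sensor matrix S = [[120/433, 24/53], [60/97, 60/37]]; det S = 13944960/82363961
solve [mL_A; mL_B] = S·[w00; w01] and [mR_A; mR_B] = S·[w10; w11]:
  w00 = 1, w01 = 1, w10 = -1, w11 = -1/2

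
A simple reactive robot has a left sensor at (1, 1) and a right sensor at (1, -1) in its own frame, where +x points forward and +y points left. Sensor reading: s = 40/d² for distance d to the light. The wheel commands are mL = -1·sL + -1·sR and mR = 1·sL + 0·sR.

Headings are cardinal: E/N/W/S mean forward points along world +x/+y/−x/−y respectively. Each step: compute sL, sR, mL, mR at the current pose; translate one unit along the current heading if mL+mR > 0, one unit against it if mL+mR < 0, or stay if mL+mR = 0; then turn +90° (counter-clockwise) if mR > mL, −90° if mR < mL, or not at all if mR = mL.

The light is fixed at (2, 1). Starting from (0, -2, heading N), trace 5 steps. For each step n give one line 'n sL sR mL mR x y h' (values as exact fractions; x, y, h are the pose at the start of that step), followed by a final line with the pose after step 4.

n=0: pose=(0,-2,N); sL=40/13, sR=8; mL=-144/13, mR=40/13; mL+mR=-8 → advance -1; mR−mL=184/13 → turn +1·90°
n=1: pose=(0,-3,W); sL=20/17, sR=20/9; mL=-520/153, mR=20/17; mL+mR=-20/9 → advance -1; mR−mL=700/153 → turn +1·90°
n=2: pose=(1,-3,S); sL=8/5, sR=40/29; mL=-432/145, mR=8/5; mL+mR=-40/29 → advance -1; mR−mL=664/145 → turn +1·90°
n=3: pose=(1,-2,E); sL=10, sR=5/2; mL=-25/2, mR=10; mL+mR=-5/2 → advance -1; mR−mL=45/2 → turn +1·90°
n=4: pose=(0,-2,N); sL=40/13, sR=8; mL=-144/13, mR=40/13; mL+mR=-8 → advance -1; mR−mL=184/13 → turn +1·90°

0 40/13 8 -144/13 40/13 0 -2 N
1 20/17 20/9 -520/153 20/17 0 -3 W
2 8/5 40/29 -432/145 8/5 1 -3 S
3 10 5/2 -25/2 10 1 -2 E
4 40/13 8 -144/13 40/13 0 -2 N
final 0 -3 W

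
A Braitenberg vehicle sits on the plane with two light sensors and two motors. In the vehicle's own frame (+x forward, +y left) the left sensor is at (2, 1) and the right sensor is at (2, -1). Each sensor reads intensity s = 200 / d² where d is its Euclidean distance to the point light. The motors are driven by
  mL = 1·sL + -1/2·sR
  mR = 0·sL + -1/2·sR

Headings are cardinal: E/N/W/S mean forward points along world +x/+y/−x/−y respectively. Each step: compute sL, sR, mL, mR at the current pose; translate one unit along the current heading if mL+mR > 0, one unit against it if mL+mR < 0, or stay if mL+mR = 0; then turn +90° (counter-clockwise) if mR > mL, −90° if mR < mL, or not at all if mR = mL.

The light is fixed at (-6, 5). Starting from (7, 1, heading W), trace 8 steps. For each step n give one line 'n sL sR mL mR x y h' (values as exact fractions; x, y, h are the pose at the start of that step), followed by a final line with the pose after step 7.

n=0: pose=(7,1,W); sL=100/73, sR=20/13; mL=570/949, mR=-10/13; mL+mR=-160/949 → advance -1; mR−mL=-100/73 → turn -1·90°
n=1: pose=(8,1,N); sL=200/173, sR=200/229; mL=28500/39617, mR=-100/229; mL+mR=11200/39617 → advance +1; mR−mL=-200/173 → turn -1·90°
n=2: pose=(8,2,E); sL=10/13, sR=25/34; mL=355/884, mR=-25/68; mL+mR=15/442 → advance +1; mR−mL=-10/13 → turn -1·90°
n=3: pose=(9,2,S); sL=200/281, sR=200/221; mL=16100/62101, mR=-100/221; mL+mR=-12000/62101 → advance -1; mR−mL=-200/281 → turn -1·90°
n=4: pose=(9,3,W); sL=100/89, sR=20/17; mL=810/1513, mR=-10/17; mL+mR=-80/1513 → advance -1; mR−mL=-100/89 → turn -1·90°
n=5: pose=(10,3,N); sL=8/9, sR=200/289; mL=1412/2601, mR=-100/289; mL+mR=512/2601 → advance +1; mR−mL=-8/9 → turn -1·90°
n=6: pose=(10,4,E); sL=50/81, sR=25/41; mL=2075/6642, mR=-25/82; mL+mR=25/3321 → advance +1; mR−mL=-50/81 → turn -1·90°
n=7: pose=(11,4,S); sL=200/333, sR=40/53; mL=3940/17649, mR=-20/53; mL+mR=-2720/17649 → advance -1; mR−mL=-200/333 → turn -1·90°

0 100/73 20/13 570/949 -10/13 7 1 W
1 200/173 200/229 28500/39617 -100/229 8 1 N
2 10/13 25/34 355/884 -25/68 8 2 E
3 200/281 200/221 16100/62101 -100/221 9 2 S
4 100/89 20/17 810/1513 -10/17 9 3 W
5 8/9 200/289 1412/2601 -100/289 10 3 N
6 50/81 25/41 2075/6642 -25/82 10 4 E
7 200/333 40/53 3940/17649 -20/53 11 4 S
final 11 5 W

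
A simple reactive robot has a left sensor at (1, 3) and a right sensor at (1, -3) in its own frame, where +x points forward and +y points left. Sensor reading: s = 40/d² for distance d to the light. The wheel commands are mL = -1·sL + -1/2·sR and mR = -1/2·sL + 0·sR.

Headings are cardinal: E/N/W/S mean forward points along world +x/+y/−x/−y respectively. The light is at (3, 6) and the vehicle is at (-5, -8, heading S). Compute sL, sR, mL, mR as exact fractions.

left sensor world pos  = (-2, -9); dL² = 250
right sensor world pos = (-8, -9); dR² = 346
sL = 40/250 = 4/25
sR = 40/346 = 20/173
mL = -1·sL + -1/2·sR = -942/4325
mR = -1/2·sL + 0·sR = -2/25

4/25 20/173 -942/4325 -2/25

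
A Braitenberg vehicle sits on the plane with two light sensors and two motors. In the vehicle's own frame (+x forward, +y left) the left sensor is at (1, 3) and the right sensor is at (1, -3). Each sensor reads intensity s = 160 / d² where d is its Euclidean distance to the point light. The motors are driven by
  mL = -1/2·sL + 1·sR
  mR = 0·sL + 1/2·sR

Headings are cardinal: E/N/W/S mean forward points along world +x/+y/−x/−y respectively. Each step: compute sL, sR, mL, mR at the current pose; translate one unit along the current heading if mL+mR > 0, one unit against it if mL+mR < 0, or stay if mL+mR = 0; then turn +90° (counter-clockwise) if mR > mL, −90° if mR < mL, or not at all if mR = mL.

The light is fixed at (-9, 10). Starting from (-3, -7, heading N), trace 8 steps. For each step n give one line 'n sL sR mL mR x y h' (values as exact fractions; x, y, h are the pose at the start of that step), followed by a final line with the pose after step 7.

0 32/53 160/337 3088/17861 80/337 -3 -7 N
1 80/193 80/97 11560/18721 40/97 -3 -6 W
2 160/229 160/289 13520/66181 80/289 -4 -6 N
3 8/17 1 13/17 1/2 -4 -5 W
4 160/197 32/49 2384/9653 16/49 -5 -5 N
5 80/149 16/13 1864/1937 8/13 -5 -4 W
6 160/169 32/41 2128/6929 16/41 -6 -4 N
7 8/13 20/13 16/13 10/13 -6 -3 W
final -7 -3 N

n=0: pose=(-3,-7,N); sL=32/53, sR=160/337; mL=3088/17861, mR=80/337; mL+mR=7328/17861 → advance +1; mR−mL=1152/17861 → turn +1·90°
n=1: pose=(-3,-6,W); sL=80/193, sR=80/97; mL=11560/18721, mR=40/97; mL+mR=19280/18721 → advance +1; mR−mL=-3840/18721 → turn -1·90°
n=2: pose=(-4,-6,N); sL=160/229, sR=160/289; mL=13520/66181, mR=80/289; mL+mR=31840/66181 → advance +1; mR−mL=4800/66181 → turn +1·90°
n=3: pose=(-4,-5,W); sL=8/17, sR=1; mL=13/17, mR=1/2; mL+mR=43/34 → advance +1; mR−mL=-9/34 → turn -1·90°
n=4: pose=(-5,-5,N); sL=160/197, sR=32/49; mL=2384/9653, mR=16/49; mL+mR=5536/9653 → advance +1; mR−mL=768/9653 → turn +1·90°
n=5: pose=(-5,-4,W); sL=80/149, sR=16/13; mL=1864/1937, mR=8/13; mL+mR=3056/1937 → advance +1; mR−mL=-672/1937 → turn -1·90°
n=6: pose=(-6,-4,N); sL=160/169, sR=32/41; mL=2128/6929, mR=16/41; mL+mR=4832/6929 → advance +1; mR−mL=576/6929 → turn +1·90°
n=7: pose=(-6,-3,W); sL=8/13, sR=20/13; mL=16/13, mR=10/13; mL+mR=2 → advance +1; mR−mL=-6/13 → turn -1·90°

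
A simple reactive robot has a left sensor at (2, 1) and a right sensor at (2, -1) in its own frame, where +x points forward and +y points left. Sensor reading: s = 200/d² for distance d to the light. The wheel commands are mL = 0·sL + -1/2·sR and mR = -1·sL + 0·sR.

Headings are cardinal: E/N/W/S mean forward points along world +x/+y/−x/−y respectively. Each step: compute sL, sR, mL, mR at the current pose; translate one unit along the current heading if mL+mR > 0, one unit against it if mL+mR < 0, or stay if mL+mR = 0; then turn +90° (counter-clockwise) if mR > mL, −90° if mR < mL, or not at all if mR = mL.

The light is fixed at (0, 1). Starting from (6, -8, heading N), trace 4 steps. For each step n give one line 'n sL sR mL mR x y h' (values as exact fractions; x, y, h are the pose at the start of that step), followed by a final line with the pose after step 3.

n=0: pose=(6,-8,N); sL=100/37, sR=100/49; mL=-50/49, mR=-100/37; mL+mR=-6750/1813 → advance -1; mR−mL=-3050/1813 → turn -1·90°
n=1: pose=(6,-9,E); sL=40/29, sR=40/37; mL=-20/37, mR=-40/29; mL+mR=-2060/1073 → advance -1; mR−mL=-900/1073 → turn -1·90°
n=2: pose=(5,-9,S); sL=10/9, sR=5/4; mL=-5/8, mR=-10/9; mL+mR=-125/72 → advance -1; mR−mL=-35/72 → turn -1·90°
n=3: pose=(5,-8,W); sL=200/109, sR=200/73; mL=-100/73, mR=-200/109; mL+mR=-25500/7957 → advance -1; mR−mL=-3700/7957 → turn -1·90°

0 100/37 100/49 -50/49 -100/37 6 -8 N
1 40/29 40/37 -20/37 -40/29 6 -9 E
2 10/9 5/4 -5/8 -10/9 5 -9 S
3 200/109 200/73 -100/73 -200/109 5 -8 W
final 6 -8 N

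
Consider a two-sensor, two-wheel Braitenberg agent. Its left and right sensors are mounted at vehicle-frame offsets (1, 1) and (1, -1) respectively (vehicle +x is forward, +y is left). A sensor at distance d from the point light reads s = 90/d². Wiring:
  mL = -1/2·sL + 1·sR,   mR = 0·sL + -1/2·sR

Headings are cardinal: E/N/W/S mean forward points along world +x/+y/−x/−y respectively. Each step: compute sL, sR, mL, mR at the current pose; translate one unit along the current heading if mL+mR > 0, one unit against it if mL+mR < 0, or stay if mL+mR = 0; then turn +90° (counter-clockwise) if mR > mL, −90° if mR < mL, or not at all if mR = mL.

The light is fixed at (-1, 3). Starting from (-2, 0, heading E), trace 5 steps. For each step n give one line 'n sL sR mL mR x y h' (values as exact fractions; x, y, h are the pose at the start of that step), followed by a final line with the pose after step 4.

0 45/2 45/8 -45/8 -45/16 -2 0 E
1 90/13 18 189/13 -9 -3 0 N
2 45 9 -27/2 -9/2 -3 1 E
3 90/17 18 261/17 -9 -4 1 N
4 45/2 45/4 0 -45/8 -4 2 E
final -5 2 S

n=0: pose=(-2,0,E); sL=45/2, sR=45/8; mL=-45/8, mR=-45/16; mL+mR=-135/16 → advance -1; mR−mL=45/16 → turn +1·90°
n=1: pose=(-3,0,N); sL=90/13, sR=18; mL=189/13, mR=-9; mL+mR=72/13 → advance +1; mR−mL=-306/13 → turn -1·90°
n=2: pose=(-3,1,E); sL=45, sR=9; mL=-27/2, mR=-9/2; mL+mR=-18 → advance -1; mR−mL=9 → turn +1·90°
n=3: pose=(-4,1,N); sL=90/17, sR=18; mL=261/17, mR=-9; mL+mR=108/17 → advance +1; mR−mL=-414/17 → turn -1·90°
n=4: pose=(-4,2,E); sL=45/2, sR=45/4; mL=0, mR=-45/8; mL+mR=-45/8 → advance -1; mR−mL=-45/8 → turn -1·90°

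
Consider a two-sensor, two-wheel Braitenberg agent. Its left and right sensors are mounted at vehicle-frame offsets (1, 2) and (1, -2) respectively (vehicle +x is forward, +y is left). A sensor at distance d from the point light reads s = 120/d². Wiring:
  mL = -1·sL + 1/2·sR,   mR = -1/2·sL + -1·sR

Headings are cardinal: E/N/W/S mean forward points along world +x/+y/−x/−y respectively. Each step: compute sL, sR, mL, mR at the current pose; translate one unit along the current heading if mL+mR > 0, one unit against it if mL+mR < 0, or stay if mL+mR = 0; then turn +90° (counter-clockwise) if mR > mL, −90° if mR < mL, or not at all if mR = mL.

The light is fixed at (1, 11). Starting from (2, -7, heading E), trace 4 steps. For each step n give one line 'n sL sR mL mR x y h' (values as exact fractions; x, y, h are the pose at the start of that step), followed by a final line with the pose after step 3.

0 6/13 30/101 -411/1313 -693/1313 2 -7 E
1 24/73 24/73 -12/73 -36/73 1 -7 S
2 60/181 60/113 -1350/20453 -14250/20453 1 -6 W
3 120/257 24/53 -3276/13621 -9348/13621 2 -6 N
final 2 -7 E

n=0: pose=(2,-7,E); sL=6/13, sR=30/101; mL=-411/1313, mR=-693/1313; mL+mR=-1104/1313 → advance -1; mR−mL=-282/1313 → turn -1·90°
n=1: pose=(1,-7,S); sL=24/73, sR=24/73; mL=-12/73, mR=-36/73; mL+mR=-48/73 → advance -1; mR−mL=-24/73 → turn -1·90°
n=2: pose=(1,-6,W); sL=60/181, sR=60/113; mL=-1350/20453, mR=-14250/20453; mL+mR=-15600/20453 → advance -1; mR−mL=-12900/20453 → turn -1·90°
n=3: pose=(2,-6,N); sL=120/257, sR=24/53; mL=-3276/13621, mR=-9348/13621; mL+mR=-12624/13621 → advance -1; mR−mL=-6072/13621 → turn -1·90°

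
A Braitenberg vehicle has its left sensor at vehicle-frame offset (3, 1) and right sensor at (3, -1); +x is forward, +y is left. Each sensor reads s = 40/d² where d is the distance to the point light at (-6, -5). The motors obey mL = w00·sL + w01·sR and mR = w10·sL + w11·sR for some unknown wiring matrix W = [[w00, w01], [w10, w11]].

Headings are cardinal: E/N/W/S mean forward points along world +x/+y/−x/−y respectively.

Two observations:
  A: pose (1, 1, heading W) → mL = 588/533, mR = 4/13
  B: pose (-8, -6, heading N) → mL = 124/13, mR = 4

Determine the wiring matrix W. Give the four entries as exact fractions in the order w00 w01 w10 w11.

1/2 1 0 1/2

obs A: pose=(1,1,W) → sL=40/41, sR=8/13, mL=588/533, mR=4/13
obs B: pose=(-8,-6,N) → sL=40/13, sR=8, mL=124/13, mR=4
sensor matrix S = [[40/41, 8/13], [40/13, 8]]; det S = 40960/6929
solve [mL_A; mL_B] = S·[w00; w01] and [mR_A; mR_B] = S·[w10; w11]:
  w00 = 1/2, w01 = 1, w10 = 0, w11 = 1/2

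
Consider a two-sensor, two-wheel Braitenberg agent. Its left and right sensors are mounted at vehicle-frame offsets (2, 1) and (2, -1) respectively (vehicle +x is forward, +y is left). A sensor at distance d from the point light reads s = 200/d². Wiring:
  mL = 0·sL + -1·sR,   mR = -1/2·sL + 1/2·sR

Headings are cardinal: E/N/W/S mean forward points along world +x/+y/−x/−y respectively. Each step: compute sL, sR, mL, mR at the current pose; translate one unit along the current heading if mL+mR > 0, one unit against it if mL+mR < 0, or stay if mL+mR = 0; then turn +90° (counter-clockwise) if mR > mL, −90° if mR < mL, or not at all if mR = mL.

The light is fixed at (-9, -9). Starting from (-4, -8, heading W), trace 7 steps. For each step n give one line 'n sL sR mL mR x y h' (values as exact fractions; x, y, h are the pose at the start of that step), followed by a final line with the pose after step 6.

n=0: pose=(-4,-8,W); sL=200/9, sR=200/13; mL=-200/13, mR=-400/117; mL+mR=-2200/117 → advance -1; mR−mL=1400/117 → turn +1·90°
n=1: pose=(-3,-8,S); sL=4, sR=100/13; mL=-100/13, mR=24/13; mL+mR=-76/13 → advance -1; mR−mL=124/13 → turn +1·90°
n=2: pose=(-3,-7,E); sL=200/73, sR=40/13; mL=-40/13, mR=160/949; mL+mR=-2760/949 → advance -1; mR−mL=3080/949 → turn +1·90°
n=3: pose=(-4,-7,N); sL=25/4, sR=50/13; mL=-50/13, mR=-125/104; mL+mR=-525/104 → advance -1; mR−mL=275/104 → turn +1·90°
n=4: pose=(-4,-8,W); sL=200/9, sR=200/13; mL=-200/13, mR=-400/117; mL+mR=-2200/117 → advance -1; mR−mL=1400/117 → turn +1·90°
n=5: pose=(-3,-8,S); sL=4, sR=100/13; mL=-100/13, mR=24/13; mL+mR=-76/13 → advance -1; mR−mL=124/13 → turn +1·90°
n=6: pose=(-3,-7,E); sL=200/73, sR=40/13; mL=-40/13, mR=160/949; mL+mR=-2760/949 → advance -1; mR−mL=3080/949 → turn +1·90°

0 200/9 200/13 -200/13 -400/117 -4 -8 W
1 4 100/13 -100/13 24/13 -3 -8 S
2 200/73 40/13 -40/13 160/949 -3 -7 E
3 25/4 50/13 -50/13 -125/104 -4 -7 N
4 200/9 200/13 -200/13 -400/117 -4 -8 W
5 4 100/13 -100/13 24/13 -3 -8 S
6 200/73 40/13 -40/13 160/949 -3 -7 E
final -4 -7 N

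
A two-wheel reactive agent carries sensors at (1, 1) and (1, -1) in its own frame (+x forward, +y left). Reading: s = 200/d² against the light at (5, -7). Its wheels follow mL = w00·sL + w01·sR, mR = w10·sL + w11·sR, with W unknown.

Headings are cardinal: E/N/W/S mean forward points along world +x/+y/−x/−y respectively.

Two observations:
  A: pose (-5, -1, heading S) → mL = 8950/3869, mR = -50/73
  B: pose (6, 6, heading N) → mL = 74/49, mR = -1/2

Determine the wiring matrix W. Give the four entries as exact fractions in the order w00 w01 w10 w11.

obs A: pose=(-5,-1,S) → sL=100/53, sR=100/73, mL=8950/3869, mR=-50/73
obs B: pose=(6,6,N) → sL=50/49, sR=1, mL=74/49, mR=-1/2
sensor matrix S = [[100/53, 100/73], [50/49, 1]]; det S = 92700/189581
solve [mL_A; mL_B] = S·[w00; w01] and [mR_A; mR_B] = S·[w10; w11]:
  w00 = 1/2, w01 = 1, w10 = 0, w11 = -1/2

1/2 1 0 -1/2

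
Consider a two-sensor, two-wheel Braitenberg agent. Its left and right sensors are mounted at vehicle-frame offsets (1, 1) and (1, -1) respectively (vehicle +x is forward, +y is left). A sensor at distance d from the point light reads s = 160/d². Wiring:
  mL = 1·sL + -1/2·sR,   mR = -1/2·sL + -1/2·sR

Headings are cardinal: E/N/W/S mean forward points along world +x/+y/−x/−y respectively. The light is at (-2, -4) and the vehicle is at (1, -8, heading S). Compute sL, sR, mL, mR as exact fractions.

left sensor world pos  = (2, -9); dL² = 41
right sensor world pos = (0, -9); dR² = 29
sL = 160/41 = 160/41
sR = 160/29 = 160/29
mL = 1·sL + -1/2·sR = 1360/1189
mR = -1/2·sL + -1/2·sR = -5600/1189

160/41 160/29 1360/1189 -5600/1189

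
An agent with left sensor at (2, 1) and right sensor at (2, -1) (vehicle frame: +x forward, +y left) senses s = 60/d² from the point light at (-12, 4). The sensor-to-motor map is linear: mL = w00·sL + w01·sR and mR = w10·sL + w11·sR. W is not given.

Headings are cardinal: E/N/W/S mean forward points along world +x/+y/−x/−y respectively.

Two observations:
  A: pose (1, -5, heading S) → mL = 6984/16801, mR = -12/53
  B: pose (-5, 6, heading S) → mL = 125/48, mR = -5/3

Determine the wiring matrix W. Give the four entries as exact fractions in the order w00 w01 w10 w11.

1 1 0 -1

obs A: pose=(1,-5,S) → sL=60/317, sR=12/53, mL=6984/16801, mR=-12/53
obs B: pose=(-5,6,S) → sL=15/16, sR=5/3, mL=125/48, mR=-5/3
sensor matrix S = [[60/317, 12/53], [15/16, 5/3]]; det S = 6935/67204
solve [mL_A; mL_B] = S·[w00; w01] and [mR_A; mR_B] = S·[w10; w11]:
  w00 = 1, w01 = 1, w10 = 0, w11 = -1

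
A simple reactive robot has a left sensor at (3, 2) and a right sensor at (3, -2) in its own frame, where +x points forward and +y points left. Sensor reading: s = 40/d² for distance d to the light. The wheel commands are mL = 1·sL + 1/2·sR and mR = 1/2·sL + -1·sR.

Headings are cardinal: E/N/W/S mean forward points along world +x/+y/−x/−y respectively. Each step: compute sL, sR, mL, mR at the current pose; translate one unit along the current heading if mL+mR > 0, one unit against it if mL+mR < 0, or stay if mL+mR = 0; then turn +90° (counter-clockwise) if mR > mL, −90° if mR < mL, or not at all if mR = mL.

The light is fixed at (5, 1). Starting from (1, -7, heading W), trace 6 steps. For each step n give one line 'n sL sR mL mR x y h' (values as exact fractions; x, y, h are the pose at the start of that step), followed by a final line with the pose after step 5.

n=0: pose=(1,-7,W); sL=40/149, sR=8/17; mL=1276/2533, mR=-852/2533; mL+mR=424/2533 → advance +1; mR−mL=-2128/2533 → turn -1·90°
n=1: pose=(0,-7,N); sL=20/37, sR=20/17; mL=710/629, mR=-570/629; mL+mR=140/629 → advance +1; mR−mL=-1280/629 → turn -1·90°
n=2: pose=(0,-6,E); sL=40/29, sR=8/17; mL=796/493, mR=108/493; mL+mR=904/493 → advance +1; mR−mL=-688/493 → turn -1·90°
n=3: pose=(1,-6,S); sL=5/13, sR=5/17; mL=235/442, mR=-45/442; mL+mR=95/221 → advance +1; mR−mL=-140/221 → turn -1·90°
n=4: pose=(1,-7,W); sL=40/149, sR=8/17; mL=1276/2533, mR=-852/2533; mL+mR=424/2533 → advance +1; mR−mL=-2128/2533 → turn -1·90°
n=5: pose=(0,-7,N); sL=20/37, sR=20/17; mL=710/629, mR=-570/629; mL+mR=140/629 → advance +1; mR−mL=-1280/629 → turn -1·90°

0 40/149 8/17 1276/2533 -852/2533 1 -7 W
1 20/37 20/17 710/629 -570/629 0 -7 N
2 40/29 8/17 796/493 108/493 0 -6 E
3 5/13 5/17 235/442 -45/442 1 -6 S
4 40/149 8/17 1276/2533 -852/2533 1 -7 W
5 20/37 20/17 710/629 -570/629 0 -7 N
final 0 -6 E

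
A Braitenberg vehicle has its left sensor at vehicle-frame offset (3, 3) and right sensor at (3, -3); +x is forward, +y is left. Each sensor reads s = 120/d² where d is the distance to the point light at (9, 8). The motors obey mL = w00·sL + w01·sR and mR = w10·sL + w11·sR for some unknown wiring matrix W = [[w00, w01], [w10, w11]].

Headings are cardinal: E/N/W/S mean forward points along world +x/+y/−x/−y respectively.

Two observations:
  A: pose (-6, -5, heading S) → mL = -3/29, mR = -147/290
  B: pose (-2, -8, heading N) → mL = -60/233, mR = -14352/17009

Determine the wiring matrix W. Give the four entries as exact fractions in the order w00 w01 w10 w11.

obs A: pose=(-6,-5,S) → sL=3/10, sR=6/29, mL=-3/29, mR=-147/290
obs B: pose=(-2,-8,N) → sL=24/73, sR=120/233, mL=-60/233, mR=-14352/17009
sensor matrix S = [[3/10, 6/29], [24/73, 120/233]]; det S = 42660/493261
solve [mL_A; mL_B] = S·[w00; w01] and [mR_A; mR_B] = S·[w10; w11]:
  w00 = 0, w01 = -1/2, w10 = -1, w11 = -1

0 -1/2 -1 -1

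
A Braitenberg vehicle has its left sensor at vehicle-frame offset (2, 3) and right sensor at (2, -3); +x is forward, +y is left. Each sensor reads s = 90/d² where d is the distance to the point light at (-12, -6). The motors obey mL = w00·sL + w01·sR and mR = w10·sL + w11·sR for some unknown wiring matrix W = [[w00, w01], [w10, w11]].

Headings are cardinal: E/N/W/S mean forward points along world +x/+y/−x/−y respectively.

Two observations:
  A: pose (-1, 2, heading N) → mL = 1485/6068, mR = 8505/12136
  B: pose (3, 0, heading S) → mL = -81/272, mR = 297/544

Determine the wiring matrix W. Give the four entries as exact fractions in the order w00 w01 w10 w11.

obs A: pose=(-1,2,N) → sL=45/82, sR=45/148, mL=1485/6068, mR=8505/12136
obs B: pose=(3,0,S) → sL=9/34, sR=9/16, mL=-81/272, mR=297/544
sensor matrix S = [[45/82, 45/148], [9/34, 9/16]]; det S = 188325/825248
solve [mL_A; mL_B] = S·[w00; w01] and [mR_A; mR_B] = S·[w10; w11]:
  w00 = 1, w01 = -1, w10 = 1, w11 = 1/2

1 -1 1 1/2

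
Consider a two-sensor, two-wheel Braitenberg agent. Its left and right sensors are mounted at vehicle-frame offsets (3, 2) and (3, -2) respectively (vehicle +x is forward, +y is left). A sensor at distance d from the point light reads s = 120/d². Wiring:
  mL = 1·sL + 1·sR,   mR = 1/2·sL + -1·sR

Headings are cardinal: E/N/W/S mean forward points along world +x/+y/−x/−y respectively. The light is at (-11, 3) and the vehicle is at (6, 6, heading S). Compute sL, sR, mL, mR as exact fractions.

left sensor world pos  = (8, 3); dL² = 361
right sensor world pos = (4, 3); dR² = 225
sL = 120/361 = 120/361
sR = 120/225 = 8/15
mL = 1·sL + 1·sR = 4688/5415
mR = 1/2·sL + -1·sR = -1988/5415

120/361 8/15 4688/5415 -1988/5415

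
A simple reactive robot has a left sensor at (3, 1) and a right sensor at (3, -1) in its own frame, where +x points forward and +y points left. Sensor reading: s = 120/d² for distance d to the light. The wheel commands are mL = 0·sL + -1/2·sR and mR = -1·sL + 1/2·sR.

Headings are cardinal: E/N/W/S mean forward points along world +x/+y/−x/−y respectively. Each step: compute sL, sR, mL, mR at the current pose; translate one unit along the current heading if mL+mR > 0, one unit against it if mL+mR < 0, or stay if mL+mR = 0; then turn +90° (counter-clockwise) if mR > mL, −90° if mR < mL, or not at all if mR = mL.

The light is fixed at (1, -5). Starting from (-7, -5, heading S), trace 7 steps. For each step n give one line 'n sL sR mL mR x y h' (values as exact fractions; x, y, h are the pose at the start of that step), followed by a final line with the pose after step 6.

n=0: pose=(-7,-5,S); sL=60/29, sR=4/3; mL=-2/3, mR=-122/87; mL+mR=-60/29 → advance -1; mR−mL=-64/87 → turn -1·90°
n=1: pose=(-7,-4,W); sL=120/121, sR=24/25; mL=-12/25, mR=-1548/3025; mL+mR=-120/121 → advance -1; mR−mL=-96/3025 → turn -1·90°
n=2: pose=(-6,-4,N); sL=3/2, sR=30/13; mL=-15/13, mR=-9/26; mL+mR=-3/2 → advance -1; mR−mL=21/26 → turn +1·90°
n=3: pose=(-6,-5,W); sL=120/101, sR=120/101; mL=-60/101, mR=-60/101; mL+mR=-120/101 → advance -1; mR−mL=0 → turn +0·90°
n=4: pose=(-5,-5,W); sL=60/41, sR=60/41; mL=-30/41, mR=-30/41; mL+mR=-60/41 → advance -1; mR−mL=0 → turn +0·90°
n=5: pose=(-4,-5,W); sL=24/13, sR=24/13; mL=-12/13, mR=-12/13; mL+mR=-24/13 → advance -1; mR−mL=0 → turn +0·90°
n=6: pose=(-3,-5,W); sL=12/5, sR=12/5; mL=-6/5, mR=-6/5; mL+mR=-12/5 → advance -1; mR−mL=0 → turn +0·90°

0 60/29 4/3 -2/3 -122/87 -7 -5 S
1 120/121 24/25 -12/25 -1548/3025 -7 -4 W
2 3/2 30/13 -15/13 -9/26 -6 -4 N
3 120/101 120/101 -60/101 -60/101 -6 -5 W
4 60/41 60/41 -30/41 -30/41 -5 -5 W
5 24/13 24/13 -12/13 -12/13 -4 -5 W
6 12/5 12/5 -6/5 -6/5 -3 -5 W
final -2 -5 W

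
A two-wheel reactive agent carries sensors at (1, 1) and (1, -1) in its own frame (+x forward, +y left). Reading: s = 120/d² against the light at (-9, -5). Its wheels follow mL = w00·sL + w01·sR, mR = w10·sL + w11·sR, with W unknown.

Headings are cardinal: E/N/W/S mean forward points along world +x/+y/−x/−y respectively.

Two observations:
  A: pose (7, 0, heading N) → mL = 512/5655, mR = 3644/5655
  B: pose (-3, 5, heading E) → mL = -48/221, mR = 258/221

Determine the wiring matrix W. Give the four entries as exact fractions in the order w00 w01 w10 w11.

obs A: pose=(7,0,N) → sL=40/87, sR=24/65, mL=512/5655, mR=3644/5655
obs B: pose=(-3,5,E) → sL=12/17, sR=12/13, mL=-48/221, mR=258/221
sensor matrix S = [[40/87, 24/65], [12/17, 12/13]]; det S = 5248/32045
solve [mL_A; mL_B] = S·[w00; w01] and [mR_A; mR_B] = S·[w10; w11]:
  w00 = 1, w01 = -1, w10 = 1, w11 = 1/2

1 -1 1 1/2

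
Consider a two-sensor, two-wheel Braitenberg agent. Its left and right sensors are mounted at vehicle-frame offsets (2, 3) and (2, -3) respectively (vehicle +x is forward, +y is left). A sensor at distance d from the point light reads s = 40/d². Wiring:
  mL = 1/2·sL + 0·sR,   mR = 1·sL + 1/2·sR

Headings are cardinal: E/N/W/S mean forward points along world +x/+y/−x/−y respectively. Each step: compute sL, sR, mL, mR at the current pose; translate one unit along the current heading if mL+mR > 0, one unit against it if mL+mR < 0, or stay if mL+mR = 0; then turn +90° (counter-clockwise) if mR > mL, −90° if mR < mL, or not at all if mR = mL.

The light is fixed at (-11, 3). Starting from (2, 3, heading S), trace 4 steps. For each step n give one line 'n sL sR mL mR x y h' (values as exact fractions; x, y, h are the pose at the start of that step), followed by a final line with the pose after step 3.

0 2/13 5/13 1/13 9/26 2 3 S
1 40/229 40/241 20/229 14220/55189 2 2 E
2 20/61 4/29 10/61 702/1769 3 2 N
3 40/153 40/153 20/153 20/51 3 3 W
final 2 3 S

n=0: pose=(2,3,S); sL=2/13, sR=5/13; mL=1/13, mR=9/26; mL+mR=11/26 → advance +1; mR−mL=7/26 → turn +1·90°
n=1: pose=(2,2,E); sL=40/229, sR=40/241; mL=20/229, mR=14220/55189; mL+mR=19040/55189 → advance +1; mR−mL=9400/55189 → turn +1·90°
n=2: pose=(3,2,N); sL=20/61, sR=4/29; mL=10/61, mR=702/1769; mL+mR=992/1769 → advance +1; mR−mL=412/1769 → turn +1·90°
n=3: pose=(3,3,W); sL=40/153, sR=40/153; mL=20/153, mR=20/51; mL+mR=80/153 → advance +1; mR−mL=40/153 → turn +1·90°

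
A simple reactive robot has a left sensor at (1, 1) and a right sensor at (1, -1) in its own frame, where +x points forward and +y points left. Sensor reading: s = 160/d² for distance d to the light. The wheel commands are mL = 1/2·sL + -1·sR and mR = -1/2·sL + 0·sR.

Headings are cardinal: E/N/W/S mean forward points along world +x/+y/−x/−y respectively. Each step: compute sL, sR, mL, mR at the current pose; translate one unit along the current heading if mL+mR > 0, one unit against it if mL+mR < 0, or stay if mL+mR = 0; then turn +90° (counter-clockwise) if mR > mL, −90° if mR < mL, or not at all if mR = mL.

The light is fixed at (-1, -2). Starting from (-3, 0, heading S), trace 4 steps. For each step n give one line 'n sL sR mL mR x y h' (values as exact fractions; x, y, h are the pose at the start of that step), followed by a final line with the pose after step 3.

0 80 16 24 -40 -3 0 S
1 160/13 32/5 -16/65 -80/13 -3 1 W
2 8 10 -6 -4 -2 1 N
3 32 160/13 48/13 -16 -2 0 W
final -1 0 N

n=0: pose=(-3,0,S); sL=80, sR=16; mL=24, mR=-40; mL+mR=-16 → advance -1; mR−mL=-64 → turn -1·90°
n=1: pose=(-3,1,W); sL=160/13, sR=32/5; mL=-16/65, mR=-80/13; mL+mR=-32/5 → advance -1; mR−mL=-384/65 → turn -1·90°
n=2: pose=(-2,1,N); sL=8, sR=10; mL=-6, mR=-4; mL+mR=-10 → advance -1; mR−mL=2 → turn +1·90°
n=3: pose=(-2,0,W); sL=32, sR=160/13; mL=48/13, mR=-16; mL+mR=-160/13 → advance -1; mR−mL=-256/13 → turn -1·90°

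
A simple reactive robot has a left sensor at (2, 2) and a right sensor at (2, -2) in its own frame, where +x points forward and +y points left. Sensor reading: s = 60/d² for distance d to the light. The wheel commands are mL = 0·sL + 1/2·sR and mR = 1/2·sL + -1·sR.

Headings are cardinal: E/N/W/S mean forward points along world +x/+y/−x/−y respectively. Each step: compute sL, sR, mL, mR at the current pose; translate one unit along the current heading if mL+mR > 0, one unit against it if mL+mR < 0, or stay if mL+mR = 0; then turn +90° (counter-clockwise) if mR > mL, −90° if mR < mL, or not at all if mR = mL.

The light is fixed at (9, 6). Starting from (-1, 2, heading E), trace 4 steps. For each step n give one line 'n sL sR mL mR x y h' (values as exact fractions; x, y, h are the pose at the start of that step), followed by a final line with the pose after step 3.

n=0: pose=(-1,2,E); sL=15/17, sR=3/5; mL=3/10, mR=-27/170; mL+mR=12/85 → advance +1; mR−mL=-39/85 → turn -1·90°
n=1: pose=(0,2,S); sL=12/17, sR=60/157; mL=30/157, mR=-78/2669; mL+mR=432/2669 → advance +1; mR−mL=-588/2669 → turn -1·90°
n=2: pose=(0,1,W); sL=6/17, sR=6/13; mL=3/13, mR=-63/221; mL+mR=-12/221 → advance -1; mR−mL=-114/221 → turn -1·90°
n=3: pose=(1,1,N); sL=60/109, sR=4/3; mL=2/3, mR=-346/327; mL+mR=-128/327 → advance -1; mR−mL=-188/109 → turn -1·90°

0 15/17 3/5 3/10 -27/170 -1 2 E
1 12/17 60/157 30/157 -78/2669 0 2 S
2 6/17 6/13 3/13 -63/221 0 1 W
3 60/109 4/3 2/3 -346/327 1 1 N
final 1 0 E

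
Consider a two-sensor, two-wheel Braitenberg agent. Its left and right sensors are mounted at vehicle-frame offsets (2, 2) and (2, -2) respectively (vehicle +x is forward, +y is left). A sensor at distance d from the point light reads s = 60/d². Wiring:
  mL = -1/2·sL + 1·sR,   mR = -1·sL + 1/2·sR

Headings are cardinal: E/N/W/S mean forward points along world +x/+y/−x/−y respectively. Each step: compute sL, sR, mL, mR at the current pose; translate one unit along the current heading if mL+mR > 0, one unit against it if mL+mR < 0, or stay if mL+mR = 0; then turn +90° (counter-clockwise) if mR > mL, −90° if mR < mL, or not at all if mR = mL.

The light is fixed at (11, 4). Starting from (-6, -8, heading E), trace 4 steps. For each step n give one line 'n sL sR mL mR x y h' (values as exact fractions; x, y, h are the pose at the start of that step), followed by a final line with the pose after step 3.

0 12/65 60/421 1374/27365 -3102/27365 -6 -8 E
1 15/113 15/149 1155/33674 -2775/33674 -7 -8 S
2 60/569 60/481 19710/273689 -11790/273689 -7 -7 W
3 10/87 6/37 337/3219 -109/3219 -8 -7 N
final -8 -6 E

n=0: pose=(-6,-8,E); sL=12/65, sR=60/421; mL=1374/27365, mR=-3102/27365; mL+mR=-1728/27365 → advance -1; mR−mL=-4476/27365 → turn -1·90°
n=1: pose=(-7,-8,S); sL=15/113, sR=15/149; mL=1155/33674, mR=-2775/33674; mL+mR=-810/16837 → advance -1; mR−mL=-1965/16837 → turn -1·90°
n=2: pose=(-7,-7,W); sL=60/569, sR=60/481; mL=19710/273689, mR=-11790/273689; mL+mR=7920/273689 → advance +1; mR−mL=-31500/273689 → turn -1·90°
n=3: pose=(-8,-7,N); sL=10/87, sR=6/37; mL=337/3219, mR=-109/3219; mL+mR=76/1073 → advance +1; mR−mL=-446/3219 → turn -1·90°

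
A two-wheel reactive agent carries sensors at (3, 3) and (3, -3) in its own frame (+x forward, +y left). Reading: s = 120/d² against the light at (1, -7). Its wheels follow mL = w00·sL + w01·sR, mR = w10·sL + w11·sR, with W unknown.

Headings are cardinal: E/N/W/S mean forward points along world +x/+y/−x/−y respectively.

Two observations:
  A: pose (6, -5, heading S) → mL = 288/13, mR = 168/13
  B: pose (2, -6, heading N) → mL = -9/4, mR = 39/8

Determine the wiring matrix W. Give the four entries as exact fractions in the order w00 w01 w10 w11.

-1 1 1/2 1/2

obs A: pose=(6,-5,S) → sL=24/13, sR=24, mL=288/13, mR=168/13
obs B: pose=(2,-6,N) → sL=6, sR=15/4, mL=-9/4, mR=39/8
sensor matrix S = [[24/13, 24], [6, 15/4]]; det S = -1782/13
solve [mL_A; mL_B] = S·[w00; w01] and [mR_A; mR_B] = S·[w10; w11]:
  w00 = -1, w01 = 1, w10 = 1/2, w11 = 1/2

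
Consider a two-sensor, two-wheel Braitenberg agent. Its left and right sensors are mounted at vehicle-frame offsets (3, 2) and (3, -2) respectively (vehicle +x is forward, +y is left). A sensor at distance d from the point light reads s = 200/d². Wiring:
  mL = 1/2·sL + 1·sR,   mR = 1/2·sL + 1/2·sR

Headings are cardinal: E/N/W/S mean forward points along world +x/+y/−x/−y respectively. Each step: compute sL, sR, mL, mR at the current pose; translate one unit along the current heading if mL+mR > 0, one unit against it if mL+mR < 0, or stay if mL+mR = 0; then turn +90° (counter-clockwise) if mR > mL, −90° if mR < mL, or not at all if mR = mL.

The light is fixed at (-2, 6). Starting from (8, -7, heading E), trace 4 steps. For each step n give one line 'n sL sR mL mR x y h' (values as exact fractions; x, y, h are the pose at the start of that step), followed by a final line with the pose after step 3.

0 20/29 100/197 4870/5713 3420/5713 8 -7 E
1 8/17 200/337 4748/5729 3048/5729 9 -7 S
2 5/8 25/26 265/208 165/208 9 -8 W
3 40/37 40/53 2540/1961 1800/1961 8 -8 N
final 8 -7 E

n=0: pose=(8,-7,E); sL=20/29, sR=100/197; mL=4870/5713, mR=3420/5713; mL+mR=8290/5713 → advance +1; mR−mL=-50/197 → turn -1·90°
n=1: pose=(9,-7,S); sL=8/17, sR=200/337; mL=4748/5729, mR=3048/5729; mL+mR=7796/5729 → advance +1; mR−mL=-100/337 → turn -1·90°
n=2: pose=(9,-8,W); sL=5/8, sR=25/26; mL=265/208, mR=165/208; mL+mR=215/104 → advance +1; mR−mL=-25/52 → turn -1·90°
n=3: pose=(8,-8,N); sL=40/37, sR=40/53; mL=2540/1961, mR=1800/1961; mL+mR=4340/1961 → advance +1; mR−mL=-20/53 → turn -1·90°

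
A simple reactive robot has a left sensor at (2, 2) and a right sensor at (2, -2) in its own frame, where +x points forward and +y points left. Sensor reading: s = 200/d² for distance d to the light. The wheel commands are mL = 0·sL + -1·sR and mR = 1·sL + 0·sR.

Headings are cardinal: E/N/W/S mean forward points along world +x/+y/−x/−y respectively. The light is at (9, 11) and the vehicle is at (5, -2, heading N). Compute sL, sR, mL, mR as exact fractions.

left sensor world pos  = (3, 0); dL² = 157
right sensor world pos = (7, 0); dR² = 125
sL = 200/157 = 200/157
sR = 200/125 = 8/5
mL = 0·sL + -1·sR = -8/5
mR = 1·sL + 0·sR = 200/157

200/157 8/5 -8/5 200/157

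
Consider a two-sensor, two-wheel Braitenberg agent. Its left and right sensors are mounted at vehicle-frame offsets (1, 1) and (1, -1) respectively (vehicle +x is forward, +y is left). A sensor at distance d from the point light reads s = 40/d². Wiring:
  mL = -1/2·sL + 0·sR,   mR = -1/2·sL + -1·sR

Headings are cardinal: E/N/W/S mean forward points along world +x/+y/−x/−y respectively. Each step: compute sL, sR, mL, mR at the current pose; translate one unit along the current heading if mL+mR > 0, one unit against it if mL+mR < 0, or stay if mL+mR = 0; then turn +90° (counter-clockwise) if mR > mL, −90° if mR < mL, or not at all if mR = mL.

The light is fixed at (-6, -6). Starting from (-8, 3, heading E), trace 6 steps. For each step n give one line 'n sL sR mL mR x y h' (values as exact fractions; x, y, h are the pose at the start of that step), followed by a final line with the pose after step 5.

n=0: pose=(-8,3,E); sL=40/101, sR=8/13; mL=-20/101, mR=-1068/1313; mL+mR=-1328/1313 → advance -1; mR−mL=-8/13 → turn -1·90°
n=1: pose=(-9,3,S); sL=10/17, sR=1/2; mL=-5/17, mR=-27/34; mL+mR=-37/34 → advance -1; mR−mL=-1/2 → turn -1·90°
n=2: pose=(-9,4,W); sL=40/97, sR=40/137; mL=-20/97, mR=-6620/13289; mL+mR=-9360/13289 → advance -1; mR−mL=-40/137 → turn -1·90°
n=3: pose=(-8,4,N); sL=4/13, sR=20/61; mL=-2/13, mR=-382/793; mL+mR=-504/793 → advance -1; mR−mL=-20/61 → turn -1·90°
n=4: pose=(-8,3,E); sL=40/101, sR=8/13; mL=-20/101, mR=-1068/1313; mL+mR=-1328/1313 → advance -1; mR−mL=-8/13 → turn -1·90°
n=5: pose=(-9,3,S); sL=10/17, sR=1/2; mL=-5/17, mR=-27/34; mL+mR=-37/34 → advance -1; mR−mL=-1/2 → turn -1·90°

0 40/101 8/13 -20/101 -1068/1313 -8 3 E
1 10/17 1/2 -5/17 -27/34 -9 3 S
2 40/97 40/137 -20/97 -6620/13289 -9 4 W
3 4/13 20/61 -2/13 -382/793 -8 4 N
4 40/101 8/13 -20/101 -1068/1313 -8 3 E
5 10/17 1/2 -5/17 -27/34 -9 3 S
final -9 4 W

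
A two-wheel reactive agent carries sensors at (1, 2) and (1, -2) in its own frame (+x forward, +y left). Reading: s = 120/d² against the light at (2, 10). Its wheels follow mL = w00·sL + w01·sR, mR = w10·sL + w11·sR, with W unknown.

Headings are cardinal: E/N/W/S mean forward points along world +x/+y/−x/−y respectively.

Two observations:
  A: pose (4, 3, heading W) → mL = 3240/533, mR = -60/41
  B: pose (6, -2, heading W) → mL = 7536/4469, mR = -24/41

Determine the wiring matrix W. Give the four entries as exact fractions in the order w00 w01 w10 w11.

1 1 -1 0

obs A: pose=(4,3,W) → sL=60/41, sR=60/13, mL=3240/533, mR=-60/41
obs B: pose=(6,-2,W) → sL=24/41, sR=120/109, mL=7536/4469, mR=-24/41
sensor matrix S = [[60/41, 60/13], [24/41, 120/109]]; det S = -63360/58097
solve [mL_A; mL_B] = S·[w00; w01] and [mR_A; mR_B] = S·[w10; w11]:
  w00 = 1, w01 = 1, w10 = -1, w11 = 0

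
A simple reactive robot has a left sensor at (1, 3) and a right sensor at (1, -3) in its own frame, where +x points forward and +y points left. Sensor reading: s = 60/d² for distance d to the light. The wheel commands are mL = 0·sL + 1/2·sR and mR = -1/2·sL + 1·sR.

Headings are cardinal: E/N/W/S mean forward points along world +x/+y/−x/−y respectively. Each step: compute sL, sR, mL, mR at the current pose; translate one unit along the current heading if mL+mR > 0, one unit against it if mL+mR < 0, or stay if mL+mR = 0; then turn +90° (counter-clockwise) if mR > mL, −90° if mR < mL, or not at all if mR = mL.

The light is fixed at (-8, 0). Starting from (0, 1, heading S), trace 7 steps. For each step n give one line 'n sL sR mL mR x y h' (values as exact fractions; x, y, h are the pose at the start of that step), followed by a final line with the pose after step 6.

n=0: pose=(0,1,S); sL=60/121, sR=12/5; mL=6/5, mR=1302/605; mL+mR=2028/605 → advance +1; mR−mL=576/605 → turn +1·90°
n=1: pose=(0,0,E); sL=2/3, sR=2/3; mL=1/3, mR=1/3; mL+mR=2/3 → advance +1; mR−mL=0 → turn +0·90°
n=2: pose=(1,0,E); sL=60/109, sR=60/109; mL=30/109, mR=30/109; mL+mR=60/109 → advance +1; mR−mL=0 → turn +0·90°
n=3: pose=(2,0,E); sL=6/13, sR=6/13; mL=3/13, mR=3/13; mL+mR=6/13 → advance +1; mR−mL=0 → turn +0·90°
n=4: pose=(3,0,E); sL=20/51, sR=20/51; mL=10/51, mR=10/51; mL+mR=20/51 → advance +1; mR−mL=0 → turn +0·90°
n=5: pose=(4,0,E); sL=30/89, sR=30/89; mL=15/89, mR=15/89; mL+mR=30/89 → advance +1; mR−mL=0 → turn +0·90°
n=6: pose=(5,0,E); sL=12/41, sR=12/41; mL=6/41, mR=6/41; mL+mR=12/41 → advance +1; mR−mL=0 → turn +0·90°

0 60/121 12/5 6/5 1302/605 0 1 S
1 2/3 2/3 1/3 1/3 0 0 E
2 60/109 60/109 30/109 30/109 1 0 E
3 6/13 6/13 3/13 3/13 2 0 E
4 20/51 20/51 10/51 10/51 3 0 E
5 30/89 30/89 15/89 15/89 4 0 E
6 12/41 12/41 6/41 6/41 5 0 E
final 6 0 E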